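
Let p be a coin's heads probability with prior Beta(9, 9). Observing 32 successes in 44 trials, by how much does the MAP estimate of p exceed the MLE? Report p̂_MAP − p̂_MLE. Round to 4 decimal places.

MAP − MLE = -0.0606

Posterior is Beta(41, 21); MAP = (41−1)/(62−2) = 40/60 ≈ 0.66667.
MLE ignores the prior: p̂_MLE = k/n = 32/44 ≈ 0.72727.
Difference = 40/60 − 32/44 = -2/33 ≈ -0.0606.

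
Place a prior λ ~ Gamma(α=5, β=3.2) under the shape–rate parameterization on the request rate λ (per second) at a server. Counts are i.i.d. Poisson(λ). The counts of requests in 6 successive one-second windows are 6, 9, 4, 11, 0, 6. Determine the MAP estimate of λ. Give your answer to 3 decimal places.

λ̂_MAP = 4.348

Σxᵢ = 6+9+4+11+0+6 = 36, with n = 6.
Posterior ∝ λ^4e^(−3.2λ) · λ^36e^(−6λ) = λ^40e^(−9.2λ), i.e. Gamma(shape=41, rate=9.2).
The mode of a Gamma(a, b) with a ≥ 1 (shape–rate) is (a−1)/b = 40/9.2 ≈ 4.348.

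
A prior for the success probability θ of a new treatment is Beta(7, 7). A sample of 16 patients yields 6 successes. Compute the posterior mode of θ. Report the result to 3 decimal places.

θ̂_MAP = 0.429

Prior: Beta(7, 7).
Data: 6 successes in 16 trials. The binomial likelihood contributes θ^6(1−θ)^10, so the posterior is Beta(7+6, 7+10) = Beta(13, 17).
For Beta(a, b) with a, b > 1 the mode is (a−1)/(a+b−2) = 12/28 ≈ 0.429.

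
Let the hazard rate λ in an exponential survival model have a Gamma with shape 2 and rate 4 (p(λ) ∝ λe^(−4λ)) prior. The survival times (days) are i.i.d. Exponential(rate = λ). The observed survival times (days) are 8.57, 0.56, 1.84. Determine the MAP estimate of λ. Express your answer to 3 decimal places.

The Exponential(rate=λ) likelihood is ∝ λ^n e^(−λΣtᵢ). Here n = 3 and Σtᵢ = 8.57 + 0.56 + 1.84 = 10.97.
Posterior ∝ λe^(−4λ) · λ^3e^(−10.97λ) = λ^4e^(−14.97λ), i.e. Gamma(5, 14.97).
Mode = (a−1)/b = 4/14.97 ≈ 0.267.

λ̂_MAP = 0.267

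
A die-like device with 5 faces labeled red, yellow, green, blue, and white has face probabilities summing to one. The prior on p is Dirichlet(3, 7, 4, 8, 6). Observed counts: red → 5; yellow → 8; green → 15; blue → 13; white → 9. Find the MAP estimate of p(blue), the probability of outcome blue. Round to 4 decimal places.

The posterior is Dirichlet(αᵢ + nᵢ) = Dirichlet(8, 15, 19, 21, 15).
For a Dirichlet(a₁,…,a_K) with all aᵢ > 1, the mode has j-th component (aⱼ − 1)/(Σaᵢ − K).
Here Σaᵢ = 78 and K = 5, so p(blue) = (21 − 1)/(78 − 5) = 20/73 ≈ 0.2740.

MAP estimate of p(blue) = 0.2740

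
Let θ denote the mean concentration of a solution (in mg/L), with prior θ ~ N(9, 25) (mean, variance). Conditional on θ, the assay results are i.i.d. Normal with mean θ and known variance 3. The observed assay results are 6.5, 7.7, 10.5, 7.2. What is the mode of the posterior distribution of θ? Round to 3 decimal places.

θ̂_MAP = 8.005

n = 4; x̄ = (6.5 + 7.7 + 10.5 + 7.2)/4 = 31.9/4 = 7.975.
For a Normal prior and Normal likelihood with known variance, the posterior is Normal; its mode equals its mean, the precision-weighted average.
Prior precision 1/σ₀² = 1/25 = 0.04; data precision n/σ² = 4/3.
θ̂ = (0.04·9 + (4/3)·7.975) / (0.04 + 4/3) = (1649/150)/(103/75) = 1649/206 ≈ 8.005.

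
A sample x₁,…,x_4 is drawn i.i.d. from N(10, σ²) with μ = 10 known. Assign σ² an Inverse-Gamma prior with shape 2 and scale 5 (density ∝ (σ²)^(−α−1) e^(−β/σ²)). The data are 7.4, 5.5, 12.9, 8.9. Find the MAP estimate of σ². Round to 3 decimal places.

σ̂²_MAP = 4.663

Sum of squared deviations about the known mean: SS = (7.4−10)² + (5.5−10)² + (12.9−10)² + (8.9−10)² = 36.63.
The Normal likelihood contributes (σ²)^(−n/2) exp(−SS/(2σ²)), so the posterior is Inverse-Gamma(α + n/2, β + SS/2) = Inverse-Gamma(4, 23.315).
The mode of Inverse-Gamma(a, b) is b/(a+1) = 23.315/5 ≈ 4.663.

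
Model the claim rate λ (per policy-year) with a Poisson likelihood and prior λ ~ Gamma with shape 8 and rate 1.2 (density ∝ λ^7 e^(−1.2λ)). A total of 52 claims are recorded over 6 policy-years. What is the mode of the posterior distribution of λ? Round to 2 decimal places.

Σxᵢ = 52, n = 6.
Posterior ∝ λ^7e^(−1.2λ) · λ^52e^(−6λ) = λ^59e^(−7.2λ), i.e. Gamma(shape=60, rate=7.2).
The mode of a Gamma(a, b) with a ≥ 1 (shape–rate) is (a−1)/b = 59/7.2 ≈ 8.19.

λ̂_MAP = 8.19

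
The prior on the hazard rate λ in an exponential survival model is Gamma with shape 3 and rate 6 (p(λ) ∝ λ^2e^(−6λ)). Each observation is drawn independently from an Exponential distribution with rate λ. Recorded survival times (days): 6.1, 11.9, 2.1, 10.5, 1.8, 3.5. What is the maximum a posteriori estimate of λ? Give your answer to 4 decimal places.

The Exponential(rate=λ) likelihood is ∝ λ^n e^(−λΣtᵢ). Here n = 6 and Σtᵢ = 6.1 + 11.9 + 2.1 + 10.5 + 1.8 + 3.5 = 35.9.
Posterior ∝ λ^2e^(−6λ) · λ^6e^(−35.9λ) = λ^8e^(−41.9λ), i.e. Gamma(9, 41.9).
Mode = (a−1)/b = 8/41.9 ≈ 0.1909.

λ̂_MAP = 0.1909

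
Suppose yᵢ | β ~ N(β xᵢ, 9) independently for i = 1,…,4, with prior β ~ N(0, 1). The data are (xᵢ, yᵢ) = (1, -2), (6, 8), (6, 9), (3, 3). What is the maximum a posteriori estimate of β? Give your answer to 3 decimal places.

log p(β | y) = −Σ(yᵢ − βxᵢ)²/(2·9) − β²/(2·1) + const.
Setting the derivative to zero: Σxᵢ(yᵢ − βxᵢ)/9 − β/1 = 0, so β = Σxᵢyᵢ / (Σxᵢ² + σ²/τ²).
Σxᵢyᵢ = 1·(-2) + 6·8 + 6·9 + 3·3 = 109; Σxᵢ² = 82; σ²/τ² = 9.
β̂_MAP = 109 / (82 + 9) = 109/91 ≈ 1.198.

β̂_MAP = 1.198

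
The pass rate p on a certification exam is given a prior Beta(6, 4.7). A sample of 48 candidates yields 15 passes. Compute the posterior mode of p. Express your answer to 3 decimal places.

p̂_MAP = 0.353

Prior: Beta(6, 4.7).
Data: 15 successes in 48 trials. The binomial likelihood contributes p^15(1−p)^33, so the posterior is Beta(6+15, 4.7+33) = Beta(21, 37.7).
For Beta(a, b) with a, b > 1 the mode is (a−1)/(a+b−2) = 20/56.7 ≈ 0.353.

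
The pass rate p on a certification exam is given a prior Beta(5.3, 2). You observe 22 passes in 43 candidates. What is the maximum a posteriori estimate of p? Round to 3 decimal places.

Prior: Beta(5.3, 2).
Data: 22 successes in 43 trials. The binomial likelihood contributes p^22(1−p)^21, so the posterior is Beta(5.3+22, 2+21) = Beta(27.3, 23).
For Beta(a, b) with a, b > 1 the mode is (a−1)/(a+b−2) = 26.3/48.3 ≈ 0.545.

p̂_MAP = 0.545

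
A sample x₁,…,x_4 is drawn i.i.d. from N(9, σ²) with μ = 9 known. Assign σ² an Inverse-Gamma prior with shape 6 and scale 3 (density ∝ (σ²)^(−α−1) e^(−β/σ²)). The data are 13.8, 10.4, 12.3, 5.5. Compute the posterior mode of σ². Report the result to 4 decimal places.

σ̂²_MAP = 3.0078

Sum of squared deviations about the known mean: SS = (13.8−9)² + (10.4−9)² + (12.3−9)² + (5.5−9)² = 48.14.
The Normal likelihood contributes (σ²)^(−n/2) exp(−SS/(2σ²)), so the posterior is Inverse-Gamma(α + n/2, β + SS/2) = Inverse-Gamma(8, 27.07).
The mode of Inverse-Gamma(a, b) is b/(a+1) = 27.07/9 ≈ 3.0078.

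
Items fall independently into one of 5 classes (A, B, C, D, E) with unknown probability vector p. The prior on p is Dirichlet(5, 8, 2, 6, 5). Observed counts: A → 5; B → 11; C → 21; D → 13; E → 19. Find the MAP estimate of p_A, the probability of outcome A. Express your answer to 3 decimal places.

The posterior is Dirichlet(αᵢ + nᵢ) = Dirichlet(10, 19, 23, 19, 24).
For a Dirichlet(a₁,…,a_K) with all aᵢ > 1, the mode has j-th component (aⱼ − 1)/(Σaᵢ − K).
Here Σaᵢ = 95 and K = 5, so p_A = (10 − 1)/(95 − 5) = 9/90 ≈ 0.100.

MAP estimate of p_A = 0.100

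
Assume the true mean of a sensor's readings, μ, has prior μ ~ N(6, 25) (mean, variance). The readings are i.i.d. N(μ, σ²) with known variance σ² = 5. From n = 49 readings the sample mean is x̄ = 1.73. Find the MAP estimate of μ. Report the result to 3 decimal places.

n = 49, x̄ = 1.73.
For a Normal prior and Normal likelihood with known variance, the posterior is Normal; its mode equals its mean, the precision-weighted average.
Prior precision 1/σ₀² = 1/25 = 0.04; data precision n/σ² = 49/5 = 9.8.
μ̂ = (0.04·6 + 9.8·1.73) / (0.04 + 9.8) = 17.194/9.84 = 8597/4920 ≈ 1.747.

μ̂_MAP = 1.747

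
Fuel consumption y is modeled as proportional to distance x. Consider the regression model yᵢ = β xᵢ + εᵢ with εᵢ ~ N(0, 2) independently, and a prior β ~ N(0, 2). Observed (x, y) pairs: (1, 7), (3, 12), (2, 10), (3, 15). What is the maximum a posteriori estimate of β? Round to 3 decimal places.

β̂_MAP = 4.500

log p(β | y) = −Σ(yᵢ − βxᵢ)²/(2·2) − β²/(2·2) + const.
Setting the derivative to zero: Σxᵢ(yᵢ − βxᵢ)/2 − β/2 = 0, so β = Σxᵢyᵢ / (Σxᵢ² + σ²/τ²).
Σxᵢyᵢ = 1·7 + 3·12 + 2·10 + 3·15 = 108; Σxᵢ² = 23; σ²/τ² = 1.
β̂_MAP = 108 / (23 + 1) = 108/24 ≈ 4.500.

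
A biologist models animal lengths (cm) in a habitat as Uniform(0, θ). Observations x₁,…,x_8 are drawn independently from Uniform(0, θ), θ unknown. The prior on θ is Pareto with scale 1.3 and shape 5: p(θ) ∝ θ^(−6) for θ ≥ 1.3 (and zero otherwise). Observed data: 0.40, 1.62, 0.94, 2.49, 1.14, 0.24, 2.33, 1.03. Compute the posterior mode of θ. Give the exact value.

θ̂_MAP = 2.49

The Uniform(0, θ) likelihood is θ^(−n) for θ ≥ max(xᵢ), zero otherwise. Here max(xᵢ) = 2.49.
Posterior ∝ θ^(−6) · θ^(−8) = θ^(−14) on θ ≥ max(1.3, 2.49) = 2.49.
This density is strictly decreasing in θ, so the posterior mode lies at the lower boundary of the support.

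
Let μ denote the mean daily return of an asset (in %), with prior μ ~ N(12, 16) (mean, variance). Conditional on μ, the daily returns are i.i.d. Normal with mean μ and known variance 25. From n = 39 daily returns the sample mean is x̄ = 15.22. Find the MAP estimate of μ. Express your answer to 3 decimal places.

n = 39, x̄ = 15.22.
For a Normal prior and Normal likelihood with known variance, the posterior is Normal; its mode equals its mean, the precision-weighted average.
Prior precision 1/σ₀² = 1/16 = 0.0625; data precision n/σ² = 39/25 = 1.56.
μ̂ = (0.0625·12 + 1.56·15.22) / (0.0625 + 1.56) = 24.4932/1.6225 = 244932/16225 ≈ 15.096.

μ̂_MAP = 15.096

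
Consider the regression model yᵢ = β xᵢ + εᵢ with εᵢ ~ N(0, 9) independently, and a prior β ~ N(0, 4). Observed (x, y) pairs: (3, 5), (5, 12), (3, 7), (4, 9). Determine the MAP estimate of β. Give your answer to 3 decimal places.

log p(β | y) = −Σ(yᵢ − βxᵢ)²/(2·9) − β²/(2·4) + const.
Setting the derivative to zero: Σxᵢ(yᵢ − βxᵢ)/9 − β/4 = 0, so β = Σxᵢyᵢ / (Σxᵢ² + σ²/τ²).
Σxᵢyᵢ = 3·5 + 5·12 + 3·7 + 4·9 = 132; Σxᵢ² = 59; σ²/τ² = 2.25.
β̂_MAP = 132 / (59 + 2.25) = 132/61.25 ≈ 2.155.

β̂_MAP = 2.155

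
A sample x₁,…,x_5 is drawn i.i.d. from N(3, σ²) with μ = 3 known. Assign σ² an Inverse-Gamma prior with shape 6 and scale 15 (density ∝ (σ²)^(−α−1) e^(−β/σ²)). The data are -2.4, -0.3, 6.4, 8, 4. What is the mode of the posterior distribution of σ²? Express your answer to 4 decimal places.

Sum of squared deviations about the known mean: SS = (-2.4−3)² + (-0.3−3)² + (6.4−3)² + (8−3)² + (4−3)² = 77.61.
The Normal likelihood contributes (σ²)^(−n/2) exp(−SS/(2σ²)), so the posterior is Inverse-Gamma(α + n/2, β + SS/2) = Inverse-Gamma(8.5, 53.805).
The mode of Inverse-Gamma(a, b) is b/(a+1) = 53.805/9.5 ≈ 5.6637.

σ̂²_MAP = 5.6637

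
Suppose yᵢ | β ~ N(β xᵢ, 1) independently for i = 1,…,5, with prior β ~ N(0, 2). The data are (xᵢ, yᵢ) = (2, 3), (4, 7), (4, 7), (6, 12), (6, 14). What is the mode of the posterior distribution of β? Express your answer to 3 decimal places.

log p(β | y) = −Σ(yᵢ − βxᵢ)²/(2·1) − β²/(2·2) + const.
Setting the derivative to zero: Σxᵢ(yᵢ − βxᵢ)/1 − β/2 = 0, so β = Σxᵢyᵢ / (Σxᵢ² + σ²/τ²).
Σxᵢyᵢ = 2·3 + 4·7 + 4·7 + 6·12 + 6·14 = 218; Σxᵢ² = 108; σ²/τ² = 0.5.
β̂_MAP = 218 / (108 + 0.5) = 218/108.5 ≈ 2.009.

β̂_MAP = 2.009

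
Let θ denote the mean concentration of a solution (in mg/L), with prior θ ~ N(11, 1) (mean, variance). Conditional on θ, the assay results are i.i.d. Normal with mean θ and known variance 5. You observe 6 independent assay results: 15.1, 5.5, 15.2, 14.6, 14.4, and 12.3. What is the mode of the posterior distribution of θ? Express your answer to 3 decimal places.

n = 6; x̄ = (15.1 + 5.5 + 15.2 + 14.6 + 14.4 + 12.3)/6 = 77.1/6 = 12.85.
For a Normal prior and Normal likelihood with known variance, the posterior is Normal; its mode equals its mean, the precision-weighted average.
Prior precision 1/σ₀² = 1/1 = 1; data precision n/σ² = 6/5 = 1.2.
θ̂ = (1·11 + 1.2·12.85) / (1 + 1.2) = 26.42/2.2 = 1321/110 ≈ 12.009.

θ̂_MAP = 12.009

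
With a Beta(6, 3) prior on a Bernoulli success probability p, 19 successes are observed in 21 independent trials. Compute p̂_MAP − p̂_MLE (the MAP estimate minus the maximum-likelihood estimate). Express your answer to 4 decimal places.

Posterior is Beta(25, 5); MAP = (25−1)/(30−2) = 24/28 ≈ 0.85714.
MLE ignores the prior: p̂_MLE = k/n = 19/21 ≈ 0.90476.
Difference = 24/28 − 19/21 = -1/21 ≈ -0.0476.

MAP − MLE = -0.0476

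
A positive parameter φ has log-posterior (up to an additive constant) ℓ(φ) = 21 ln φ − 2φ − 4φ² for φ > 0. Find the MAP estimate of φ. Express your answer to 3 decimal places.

ℓ'(φ) = 21/φ − 2 − 8φ. Setting this to zero and multiplying by φ: 8φ² + 2φ − 21 = 0.
φ = (−2 + √(2² + 4·8·21)) / (2·8) = (−2 + √676) / 16 = (−2 + 26)/16 = 3/2.
ℓ''(φ) = −21/φ² − 8 < 0, confirming a maximum.

φ̂_MAP = 1.500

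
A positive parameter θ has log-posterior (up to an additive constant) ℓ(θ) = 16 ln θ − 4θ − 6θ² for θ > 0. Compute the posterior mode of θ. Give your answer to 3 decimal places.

θ̂_MAP = 1.000

ℓ'(θ) = 16/θ − 4 − 12θ. Setting this to zero and multiplying by θ: 12θ² + 4θ − 16 = 0.
θ = (−4 + √(4² + 4·12·16)) / (2·12) = (−4 + √784) / 24 = (−4 + 28)/24 = 1.
ℓ''(θ) = −16/θ² − 12 < 0, confirming a maximum.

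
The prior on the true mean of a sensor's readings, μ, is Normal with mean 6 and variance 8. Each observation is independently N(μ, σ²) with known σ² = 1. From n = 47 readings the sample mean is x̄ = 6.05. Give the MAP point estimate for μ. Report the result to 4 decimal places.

n = 47, x̄ = 6.05.
For a Normal prior and Normal likelihood with known variance, the posterior is Normal; its mode equals its mean, the precision-weighted average.
Prior precision 1/σ₀² = 1/8 = 0.125; data precision n/σ² = 47/1 = 47.
μ̂ = (0.125·6 + 47·6.05) / (0.125 + 47) = 285.1/47.125 = 11404/1885 ≈ 6.0499.

μ̂_MAP = 6.0499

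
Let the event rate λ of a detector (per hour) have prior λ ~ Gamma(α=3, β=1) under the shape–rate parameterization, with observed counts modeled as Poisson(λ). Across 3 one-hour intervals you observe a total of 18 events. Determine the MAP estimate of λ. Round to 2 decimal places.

Σxᵢ = 18, n = 3.
Posterior ∝ λ^2e^(−1λ) · λ^18e^(−3λ) = λ^20e^(−4λ), i.e. Gamma(shape=21, rate=4).
The mode of a Gamma(a, b) with a ≥ 1 (shape–rate) is (a−1)/b = 20/4 ≈ 5.00.

λ̂_MAP = 5.00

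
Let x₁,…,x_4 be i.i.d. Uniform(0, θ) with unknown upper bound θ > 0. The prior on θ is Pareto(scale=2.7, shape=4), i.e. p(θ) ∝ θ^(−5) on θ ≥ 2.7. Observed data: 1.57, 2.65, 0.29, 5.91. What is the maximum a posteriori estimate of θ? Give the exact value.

The Uniform(0, θ) likelihood is θ^(−n) for θ ≥ max(xᵢ), zero otherwise. Here max(xᵢ) = 5.91.
Posterior ∝ θ^(−5) · θ^(−4) = θ^(−9) on θ ≥ max(2.7, 5.91) = 5.91.
This density is strictly decreasing in θ, so the posterior mode lies at the lower boundary of the support.

θ̂_MAP = 5.91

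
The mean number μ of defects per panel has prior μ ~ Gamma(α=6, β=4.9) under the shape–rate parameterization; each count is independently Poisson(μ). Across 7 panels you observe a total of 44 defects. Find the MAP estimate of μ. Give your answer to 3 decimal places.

Σxᵢ = 44, n = 7.
Posterior ∝ μ^5e^(−4.9μ) · μ^44e^(−7μ) = μ^49e^(−11.9μ), i.e. Gamma(shape=50, rate=11.9).
The mode of a Gamma(a, b) with a ≥ 1 (shape–rate) is (a−1)/b = 49/11.9 ≈ 4.118.

μ̂_MAP = 4.118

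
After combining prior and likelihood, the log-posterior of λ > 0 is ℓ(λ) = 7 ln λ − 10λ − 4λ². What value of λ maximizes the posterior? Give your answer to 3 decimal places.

λ̂_MAP = 0.500

ℓ'(λ) = 7/λ − 10 − 8λ. Setting this to zero and multiplying by λ: 8λ² + 10λ − 7 = 0.
λ = (−10 + √(10² + 4·8·7)) / (2·8) = (−10 + √324) / 16 = (−10 + 18)/16 = 1/2.
ℓ''(λ) = −7/λ² − 8 < 0, confirming a maximum.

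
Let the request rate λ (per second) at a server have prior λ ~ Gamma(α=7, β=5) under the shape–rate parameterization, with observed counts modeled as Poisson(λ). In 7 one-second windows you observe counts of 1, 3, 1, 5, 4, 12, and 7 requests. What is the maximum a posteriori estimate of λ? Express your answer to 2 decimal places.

λ̂_MAP = 3.25

Σxᵢ = 1+3+1+5+4+12+7 = 33, with n = 7.
Posterior ∝ λ^6e^(−5λ) · λ^33e^(−7λ) = λ^39e^(−12λ), i.e. Gamma(shape=40, rate=12).
The mode of a Gamma(a, b) with a ≥ 1 (shape–rate) is (a−1)/b = 39/12 ≈ 3.25.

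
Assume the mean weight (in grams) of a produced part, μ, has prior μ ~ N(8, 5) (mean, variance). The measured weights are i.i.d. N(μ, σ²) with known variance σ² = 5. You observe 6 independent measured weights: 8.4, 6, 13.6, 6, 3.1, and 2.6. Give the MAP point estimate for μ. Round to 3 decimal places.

n = 6; x̄ = (8.4 + 6 + 13.6 + 6 + 3.1 + 2.6)/6 = 39.7/6 = 397/60 ≈ 6.6167.
For a Normal prior and Normal likelihood with known variance, the posterior is Normal; its mode equals its mean, the precision-weighted average.
Prior precision 1/σ₀² = 1/5 = 0.2; data precision n/σ² = 6/5 = 1.2.
μ̂ = (0.2·8 + 1.2·(397/60)) / (0.2 + 1.2) = 9.54/1.4 = 477/70 ≈ 6.814.

μ̂_MAP = 6.814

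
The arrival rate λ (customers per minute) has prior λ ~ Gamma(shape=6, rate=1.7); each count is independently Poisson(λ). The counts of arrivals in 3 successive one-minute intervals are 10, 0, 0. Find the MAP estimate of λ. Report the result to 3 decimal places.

λ̂_MAP = 3.191

Σxᵢ = 10+0+0 = 10, with n = 3.
Posterior ∝ λ^5e^(−1.7λ) · λ^10e^(−3λ) = λ^15e^(−4.7λ), i.e. Gamma(shape=16, rate=4.7).
The mode of a Gamma(a, b) with a ≥ 1 (shape–rate) is (a−1)/b = 15/4.7 ≈ 3.191.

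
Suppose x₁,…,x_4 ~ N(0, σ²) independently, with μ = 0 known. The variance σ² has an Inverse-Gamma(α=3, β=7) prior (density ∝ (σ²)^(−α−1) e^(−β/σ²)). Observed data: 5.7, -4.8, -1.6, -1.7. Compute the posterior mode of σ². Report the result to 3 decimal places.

σ̂²_MAP = 6.248

Sum of squared deviations about the known mean: SS = (5.7−0)² + (-4.8−0)² + (-1.6−0)² + (-1.7−0)² = 60.98.
The Normal likelihood contributes (σ²)^(−n/2) exp(−SS/(2σ²)), so the posterior is Inverse-Gamma(α + n/2, β + SS/2) = Inverse-Gamma(5, 37.49).
The mode of Inverse-Gamma(a, b) is b/(a+1) = 37.49/6 ≈ 6.248.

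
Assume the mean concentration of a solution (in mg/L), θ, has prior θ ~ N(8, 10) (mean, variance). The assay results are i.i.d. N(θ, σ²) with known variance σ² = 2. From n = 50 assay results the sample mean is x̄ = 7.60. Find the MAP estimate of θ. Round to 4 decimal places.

θ̂_MAP = 7.6016

n = 50, x̄ = 7.60.
For a Normal prior and Normal likelihood with known variance, the posterior is Normal; its mode equals its mean, the precision-weighted average.
Prior precision 1/σ₀² = 1/10 = 0.1; data precision n/σ² = 50/2 = 25.
θ̂ = (0.1·8 + 25·7.6) / (0.1 + 25) = 190.8/25.1 = 1908/251 ≈ 7.6016.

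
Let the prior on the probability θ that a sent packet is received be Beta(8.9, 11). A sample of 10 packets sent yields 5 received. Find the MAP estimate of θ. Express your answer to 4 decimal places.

θ̂_MAP = 0.4624

Prior: Beta(8.9, 11).
Data: 5 successes in 10 trials. The binomial likelihood contributes θ^5(1−θ)^5, so the posterior is Beta(8.9+5, 11+5) = Beta(13.9, 16).
For Beta(a, b) with a, b > 1 the mode is (a−1)/(a+b−2) = 12.9/27.9 ≈ 0.4624.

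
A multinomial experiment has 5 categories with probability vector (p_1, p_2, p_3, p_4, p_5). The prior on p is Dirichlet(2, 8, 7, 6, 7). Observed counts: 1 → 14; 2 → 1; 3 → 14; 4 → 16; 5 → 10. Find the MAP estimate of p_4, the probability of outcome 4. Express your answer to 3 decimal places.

The posterior is Dirichlet(αᵢ + nᵢ) = Dirichlet(16, 9, 21, 22, 17).
For a Dirichlet(a₁,…,a_K) with all aᵢ > 1, the mode has j-th component (aⱼ − 1)/(Σaᵢ − K).
Here Σaᵢ = 85 and K = 5, so p_4 = (22 − 1)/(85 − 5) = 21/80 ≈ 0.263.

MAP estimate: 0.263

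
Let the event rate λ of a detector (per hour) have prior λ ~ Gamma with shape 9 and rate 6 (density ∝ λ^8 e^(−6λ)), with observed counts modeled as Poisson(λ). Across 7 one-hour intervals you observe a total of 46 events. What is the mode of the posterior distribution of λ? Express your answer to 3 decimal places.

Σxᵢ = 46, n = 7.
Posterior ∝ λ^8e^(−6λ) · λ^46e^(−7λ) = λ^54e^(−13λ), i.e. Gamma(shape=55, rate=13).
The mode of a Gamma(a, b) with a ≥ 1 (shape–rate) is (a−1)/b = 54/13 ≈ 4.154.

λ̂_MAP = 4.154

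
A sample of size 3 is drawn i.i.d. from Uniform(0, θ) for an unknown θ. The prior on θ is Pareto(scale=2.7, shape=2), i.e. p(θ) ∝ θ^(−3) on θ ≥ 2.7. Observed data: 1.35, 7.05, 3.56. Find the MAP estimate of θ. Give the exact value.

θ̂_MAP = 7.05

The Uniform(0, θ) likelihood is θ^(−n) for θ ≥ max(xᵢ), zero otherwise. Here max(xᵢ) = 7.05.
Posterior ∝ θ^(−3) · θ^(−3) = θ^(−6) on θ ≥ max(2.7, 7.05) = 7.05.
This density is strictly decreasing in θ, so the posterior mode lies at the lower boundary of the support.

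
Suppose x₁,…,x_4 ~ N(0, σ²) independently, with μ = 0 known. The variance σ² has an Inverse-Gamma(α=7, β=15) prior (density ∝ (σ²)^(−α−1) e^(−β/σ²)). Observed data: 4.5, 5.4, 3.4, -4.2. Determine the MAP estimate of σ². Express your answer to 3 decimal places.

Sum of squared deviations about the known mean: SS = (4.5−0)² + (5.4−0)² + (3.4−0)² + (-4.2−0)² = 78.61.
The Normal likelihood contributes (σ²)^(−n/2) exp(−SS/(2σ²)), so the posterior is Inverse-Gamma(α + n/2, β + SS/2) = Inverse-Gamma(9, 54.305).
The mode of Inverse-Gamma(a, b) is b/(a+1) = 54.305/10 ≈ 5.431.

σ̂²_MAP = 5.431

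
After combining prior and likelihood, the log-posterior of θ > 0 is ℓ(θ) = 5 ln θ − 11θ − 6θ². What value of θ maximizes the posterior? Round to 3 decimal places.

θ̂_MAP = 0.333

ℓ'(θ) = 5/θ − 11 − 12θ. Setting this to zero and multiplying by θ: 12θ² + 11θ − 5 = 0.
θ = (−11 + √(11² + 4·12·5)) / (2·12) = (−11 + √361) / 24 = (−11 + 19)/24 = 1/3.
ℓ''(θ) = −5/θ² − 12 < 0, confirming a maximum.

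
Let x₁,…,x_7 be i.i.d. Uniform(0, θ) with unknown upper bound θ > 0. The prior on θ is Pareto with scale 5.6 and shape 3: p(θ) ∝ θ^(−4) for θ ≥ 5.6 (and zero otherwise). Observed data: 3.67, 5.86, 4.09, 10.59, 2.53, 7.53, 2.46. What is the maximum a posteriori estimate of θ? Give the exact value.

θ̂_MAP = 10.59

The Uniform(0, θ) likelihood is θ^(−n) for θ ≥ max(xᵢ), zero otherwise. Here max(xᵢ) = 10.59.
Posterior ∝ θ^(−4) · θ^(−7) = θ^(−11) on θ ≥ max(5.6, 10.59) = 10.59.
This density is strictly decreasing in θ, so the posterior mode lies at the lower boundary of the support.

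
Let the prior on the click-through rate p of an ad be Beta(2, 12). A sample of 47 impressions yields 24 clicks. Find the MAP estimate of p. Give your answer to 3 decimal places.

p̂_MAP = 0.424

Prior: Beta(2, 12).
Data: 24 successes in 47 trials. The binomial likelihood contributes p^24(1−p)^23, so the posterior is Beta(2+24, 12+23) = Beta(26, 35).
For Beta(a, b) with a, b > 1 the mode is (a−1)/(a+b−2) = 25/59 ≈ 0.424.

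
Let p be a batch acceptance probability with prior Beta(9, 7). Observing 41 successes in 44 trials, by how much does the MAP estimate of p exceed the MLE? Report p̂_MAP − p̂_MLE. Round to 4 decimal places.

Posterior is Beta(50, 10); MAP = (50−1)/(60−2) = 49/58 ≈ 0.84483.
MLE ignores the prior: p̂_MLE = k/n = 41/44 ≈ 0.93182.
Difference = 49/58 − 41/44 = -111/1276 ≈ -0.0870.

MAP − MLE = -0.0870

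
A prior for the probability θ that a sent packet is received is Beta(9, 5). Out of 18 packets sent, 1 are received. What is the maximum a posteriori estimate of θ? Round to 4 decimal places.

Prior: Beta(9, 5).
Data: 1 success in 18 trials. The binomial likelihood contributes θ(1−θ)^17, so the posterior is Beta(9+1, 5+17) = Beta(10, 22).
For Beta(a, b) with a, b > 1 the mode is (a−1)/(a+b−2) = 9/30 ≈ 0.3000.

θ̂_MAP = 0.3000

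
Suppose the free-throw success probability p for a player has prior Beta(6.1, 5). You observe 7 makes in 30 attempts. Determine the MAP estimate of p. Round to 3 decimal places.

Prior: Beta(6.1, 5).
Data: 7 successes in 30 trials. The binomial likelihood contributes p^7(1−p)^23, so the posterior is Beta(6.1+7, 5+23) = Beta(13.1, 28).
For Beta(a, b) with a, b > 1 the mode is (a−1)/(a+b−2) = 12.1/39.1 ≈ 0.309.

p̂_MAP = 0.309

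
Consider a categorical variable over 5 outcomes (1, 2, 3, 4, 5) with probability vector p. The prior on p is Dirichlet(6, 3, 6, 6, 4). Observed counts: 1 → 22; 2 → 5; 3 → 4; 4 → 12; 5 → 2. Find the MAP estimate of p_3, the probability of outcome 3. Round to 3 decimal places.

MAP estimate: 0.138

The posterior is Dirichlet(αᵢ + nᵢ) = Dirichlet(28, 8, 10, 18, 6).
For a Dirichlet(a₁,…,a_K) with all aᵢ > 1, the mode has j-th component (aⱼ − 1)/(Σaᵢ − K).
Here Σaᵢ = 70 and K = 5, so p_3 = (10 − 1)/(70 − 5) = 9/65 ≈ 0.138.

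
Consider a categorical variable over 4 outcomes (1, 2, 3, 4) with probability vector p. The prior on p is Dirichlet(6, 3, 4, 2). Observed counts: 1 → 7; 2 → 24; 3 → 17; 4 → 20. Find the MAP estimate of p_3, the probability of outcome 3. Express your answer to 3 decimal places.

The posterior is Dirichlet(αᵢ + nᵢ) = Dirichlet(13, 27, 21, 22).
For a Dirichlet(a₁,…,a_K) with all aᵢ > 1, the mode has j-th component (aⱼ − 1)/(Σaᵢ − K).
Here Σaᵢ = 83 and K = 4, so p_3 = (21 − 1)/(83 − 4) = 20/79 ≈ 0.253.

MAP estimate: 0.253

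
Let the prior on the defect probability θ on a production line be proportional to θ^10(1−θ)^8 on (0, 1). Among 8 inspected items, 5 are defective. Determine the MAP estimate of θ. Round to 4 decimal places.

θ̂_MAP = 0.5769

The prior density ∝ θ^10(1−θ)^8 is the kernel of Beta(11, 9).
Data: 5 successes in 8 trials. The binomial likelihood contributes θ^5(1−θ)^3, so the posterior is Beta(11+5, 9+3) = Beta(16, 12).
For Beta(a, b) with a, b > 1 the mode is (a−1)/(a+b−2) = 15/26 ≈ 0.5769.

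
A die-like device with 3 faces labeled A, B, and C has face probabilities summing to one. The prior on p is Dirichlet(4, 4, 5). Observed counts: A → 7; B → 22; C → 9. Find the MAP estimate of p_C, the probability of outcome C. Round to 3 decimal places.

MAP estimate of p_C = 0.271

The posterior is Dirichlet(αᵢ + nᵢ) = Dirichlet(11, 26, 14).
For a Dirichlet(a₁,…,a_K) with all aᵢ > 1, the mode has j-th component (aⱼ − 1)/(Σaᵢ − K).
Here Σaᵢ = 51 and K = 3, so p_C = (14 − 1)/(51 − 3) = 13/48 ≈ 0.271.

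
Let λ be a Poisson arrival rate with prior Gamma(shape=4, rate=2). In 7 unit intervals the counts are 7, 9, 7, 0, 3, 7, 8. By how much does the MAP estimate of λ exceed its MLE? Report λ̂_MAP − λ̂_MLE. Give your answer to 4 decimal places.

Σxᵢ = 41. Posterior is Gamma(45, 9); MAP = (45−1)/9 = 44/9 ≈ 4.88889.
MLE = x̄ = 41/7 ≈ 5.85714.
Difference = 44/9 − 41/7 = -61/63 ≈ -0.9683.

MAP − MLE = -0.9683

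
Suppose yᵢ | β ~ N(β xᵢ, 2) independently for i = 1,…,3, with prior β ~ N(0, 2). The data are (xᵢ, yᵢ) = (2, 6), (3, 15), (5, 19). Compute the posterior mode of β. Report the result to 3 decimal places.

β̂_MAP = 3.897

log p(β | y) = −Σ(yᵢ − βxᵢ)²/(2·2) − β²/(2·2) + const.
Setting the derivative to zero: Σxᵢ(yᵢ − βxᵢ)/2 − β/2 = 0, so β = Σxᵢyᵢ / (Σxᵢ² + σ²/τ²).
Σxᵢyᵢ = 2·6 + 3·15 + 5·19 = 152; Σxᵢ² = 38; σ²/τ² = 1.
β̂_MAP = 152 / (38 + 1) = 152/39 ≈ 3.897.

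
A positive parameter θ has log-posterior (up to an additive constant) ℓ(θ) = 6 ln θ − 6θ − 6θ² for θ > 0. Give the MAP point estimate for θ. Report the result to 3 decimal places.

θ̂_MAP = 0.500

ℓ'(θ) = 6/θ − 6 − 12θ. Setting this to zero and multiplying by θ: 12θ² + 6θ − 6 = 0.
θ = (−6 + √(6² + 4·12·6)) / (2·12) = (−6 + √324) / 24 = (−6 + 18)/24 = 1/2.
ℓ''(θ) = −6/θ² − 12 < 0, confirming a maximum.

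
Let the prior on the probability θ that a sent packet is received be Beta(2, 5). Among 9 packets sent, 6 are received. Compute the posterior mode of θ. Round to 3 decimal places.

θ̂_MAP = 0.500

Prior: Beta(2, 5).
Data: 6 successes in 9 trials. The binomial likelihood contributes θ^6(1−θ)^3, so the posterior is Beta(2+6, 5+3) = Beta(8, 8).
For Beta(a, b) with a, b > 1 the mode is (a−1)/(a+b−2) = 7/14 ≈ 0.500.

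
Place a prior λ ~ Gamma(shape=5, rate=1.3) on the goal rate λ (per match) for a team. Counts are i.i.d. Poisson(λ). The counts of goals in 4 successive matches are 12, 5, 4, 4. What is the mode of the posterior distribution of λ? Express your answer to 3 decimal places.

Σxᵢ = 12+5+4+4 = 25, with n = 4.
Posterior ∝ λ^4e^(−1.3λ) · λ^25e^(−4λ) = λ^29e^(−5.3λ), i.e. Gamma(shape=30, rate=5.3).
The mode of a Gamma(a, b) with a ≥ 1 (shape–rate) is (a−1)/b = 29/5.3 ≈ 5.472.

λ̂_MAP = 5.472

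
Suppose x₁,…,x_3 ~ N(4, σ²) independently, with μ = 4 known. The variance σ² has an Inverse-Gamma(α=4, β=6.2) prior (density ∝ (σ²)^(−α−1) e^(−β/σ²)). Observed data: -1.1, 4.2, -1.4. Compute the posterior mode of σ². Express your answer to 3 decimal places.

Sum of squared deviations about the known mean: SS = (-1.1−4)² + (4.2−4)² + (-1.4−4)² = 55.21.
The Normal likelihood contributes (σ²)^(−n/2) exp(−SS/(2σ²)), so the posterior is Inverse-Gamma(α + n/2, β + SS/2) = Inverse-Gamma(5.5, 33.805).
The mode of Inverse-Gamma(a, b) is b/(a+1) = 33.805/6.5 ≈ 5.201.

σ̂²_MAP = 5.201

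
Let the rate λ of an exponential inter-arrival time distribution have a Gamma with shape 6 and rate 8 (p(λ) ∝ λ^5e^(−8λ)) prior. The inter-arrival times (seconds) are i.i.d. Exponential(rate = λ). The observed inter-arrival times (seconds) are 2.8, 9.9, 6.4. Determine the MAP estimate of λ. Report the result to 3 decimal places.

The Exponential(rate=λ) likelihood is ∝ λ^n e^(−λΣtᵢ). Here n = 3 and Σtᵢ = 2.8 + 9.9 + 6.4 = 19.1.
Posterior ∝ λ^5e^(−8λ) · λ^3e^(−19.1λ) = λ^8e^(−27.1λ), i.e. Gamma(9, 27.1).
Mode = (a−1)/b = 8/27.1 ≈ 0.295.

λ̂_MAP = 0.295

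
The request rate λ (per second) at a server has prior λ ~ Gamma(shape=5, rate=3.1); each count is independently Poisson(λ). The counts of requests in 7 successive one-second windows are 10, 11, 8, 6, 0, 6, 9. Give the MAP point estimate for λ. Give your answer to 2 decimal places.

λ̂_MAP = 5.35

Σxᵢ = 10+11+8+6+0+6+9 = 50, with n = 7.
Posterior ∝ λ^4e^(−3.1λ) · λ^50e^(−7λ) = λ^54e^(−10.1λ), i.e. Gamma(shape=55, rate=10.1).
The mode of a Gamma(a, b) with a ≥ 1 (shape–rate) is (a−1)/b = 54/10.1 ≈ 5.35.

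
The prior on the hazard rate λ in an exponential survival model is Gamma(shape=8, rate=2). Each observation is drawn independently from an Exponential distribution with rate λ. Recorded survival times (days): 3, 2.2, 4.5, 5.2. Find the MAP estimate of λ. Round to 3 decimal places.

The Exponential(rate=λ) likelihood is ∝ λ^n e^(−λΣtᵢ). Here n = 4 and Σtᵢ = 3 + 2.2 + 4.5 + 5.2 = 14.9.
Posterior ∝ λ^7e^(−2λ) · λ^4e^(−14.9λ) = λ^11e^(−16.9λ), i.e. Gamma(12, 16.9).
Mode = (a−1)/b = 11/16.9 ≈ 0.651.

λ̂_MAP = 0.651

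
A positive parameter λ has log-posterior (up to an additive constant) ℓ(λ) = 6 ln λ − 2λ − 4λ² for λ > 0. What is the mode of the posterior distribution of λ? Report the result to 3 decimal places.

λ̂_MAP = 0.750

ℓ'(λ) = 6/λ − 2 − 8λ. Setting this to zero and multiplying by λ: 8λ² + 2λ − 6 = 0.
λ = (−2 + √(2² + 4·8·6)) / (2·8) = (−2 + √196) / 16 = (−2 + 14)/16 = 3/4.
ℓ''(λ) = −6/λ² − 8 < 0, confirming a maximum.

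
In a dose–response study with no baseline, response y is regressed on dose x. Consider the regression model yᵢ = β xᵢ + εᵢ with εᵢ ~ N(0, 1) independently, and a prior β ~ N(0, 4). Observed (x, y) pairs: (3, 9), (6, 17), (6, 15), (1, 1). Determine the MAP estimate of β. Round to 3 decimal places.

log p(β | y) = −Σ(yᵢ − βxᵢ)²/(2·1) − β²/(2·4) + const.
Setting the derivative to zero: Σxᵢ(yᵢ − βxᵢ)/1 − β/4 = 0, so β = Σxᵢyᵢ / (Σxᵢ² + σ²/τ²).
Σxᵢyᵢ = 3·9 + 6·17 + 6·15 + 1·1 = 220; Σxᵢ² = 82; σ²/τ² = 0.25.
β̂_MAP = 220 / (82 + 0.25) = 220/82.25 ≈ 2.675.

β̂_MAP = 2.675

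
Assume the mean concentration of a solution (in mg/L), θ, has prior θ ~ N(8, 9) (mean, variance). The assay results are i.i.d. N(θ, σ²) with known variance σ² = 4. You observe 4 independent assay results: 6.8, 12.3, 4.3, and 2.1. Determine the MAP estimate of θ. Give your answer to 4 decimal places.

θ̂_MAP = 6.5375

n = 4; x̄ = (6.8 + 12.3 + 4.3 + 2.1)/4 = 25.5/4 = 6.375.
For a Normal prior and Normal likelihood with known variance, the posterior is Normal; its mode equals its mean, the precision-weighted average.
Prior precision 1/σ₀² = 1/9; data precision n/σ² = 4/4 = 1.
θ̂ = ((1/9)·8 + 1·6.375) / (1/9 + 1) = (523/72)/(10/9) = 6.5375.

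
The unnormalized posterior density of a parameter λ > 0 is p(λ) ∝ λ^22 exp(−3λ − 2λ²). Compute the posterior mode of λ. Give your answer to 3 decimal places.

λ̂_MAP = 2.000

ℓ'(λ) = 22/λ − 3 − 4λ. Setting this to zero and multiplying by λ: 4λ² + 3λ − 22 = 0.
λ = (−3 + √(3² + 4·4·22)) / (2·4) = (−3 + √361) / 8 = (−3 + 19)/8 = 2.
ℓ''(λ) = −22/λ² − 4 < 0, confirming a maximum.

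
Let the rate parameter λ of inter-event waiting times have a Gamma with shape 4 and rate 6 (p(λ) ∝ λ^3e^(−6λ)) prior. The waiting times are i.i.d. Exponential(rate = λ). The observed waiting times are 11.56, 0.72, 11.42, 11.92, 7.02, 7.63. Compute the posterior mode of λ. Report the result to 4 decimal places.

λ̂_MAP = 0.1599

The Exponential(rate=λ) likelihood is ∝ λ^n e^(−λΣtᵢ). Here n = 6 and Σtᵢ = 11.56 + 0.72 + 11.42 + 11.92 + 7.02 + 7.63 = 50.27.
Posterior ∝ λ^3e^(−6λ) · λ^6e^(−50.27λ) = λ^9e^(−56.27λ), i.e. Gamma(10, 56.27).
Mode = (a−1)/b = 9/56.27 ≈ 0.1599.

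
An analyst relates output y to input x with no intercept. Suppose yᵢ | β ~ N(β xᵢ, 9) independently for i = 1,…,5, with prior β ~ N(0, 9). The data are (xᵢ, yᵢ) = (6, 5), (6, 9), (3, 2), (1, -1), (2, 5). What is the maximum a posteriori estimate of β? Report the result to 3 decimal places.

log p(β | y) = −Σ(yᵢ − βxᵢ)²/(2·9) − β²/(2·9) + const.
Setting the derivative to zero: Σxᵢ(yᵢ − βxᵢ)/9 − β/9 = 0, so β = Σxᵢyᵢ / (Σxᵢ² + σ²/τ²).
Σxᵢyᵢ = 6·5 + 6·9 + 3·2 + 1·(-1) + 2·5 = 99; Σxᵢ² = 86; σ²/τ² = 1.
β̂_MAP = 99 / (86 + 1) = 99/87 ≈ 1.138.

β̂_MAP = 1.138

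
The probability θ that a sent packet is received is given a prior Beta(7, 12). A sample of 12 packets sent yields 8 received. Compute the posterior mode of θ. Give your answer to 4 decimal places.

θ̂_MAP = 0.4828

Prior: Beta(7, 12).
Data: 8 successes in 12 trials. The binomial likelihood contributes θ^8(1−θ)^4, so the posterior is Beta(7+8, 12+4) = Beta(15, 16).
For Beta(a, b) with a, b > 1 the mode is (a−1)/(a+b−2) = 14/29 ≈ 0.4828.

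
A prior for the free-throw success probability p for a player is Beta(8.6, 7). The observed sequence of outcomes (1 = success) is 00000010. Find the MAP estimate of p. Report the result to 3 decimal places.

p̂_MAP = 0.398

Prior: Beta(8.6, 7).
Data: 1 success in 8 trials (from the sequence). The binomial likelihood contributes p(1−p)^7, so the posterior is Beta(8.6+1, 7+7) = Beta(9.6, 14).
For Beta(a, b) with a, b > 1 the mode is (a−1)/(a+b−2) = 8.6/21.6 ≈ 0.398.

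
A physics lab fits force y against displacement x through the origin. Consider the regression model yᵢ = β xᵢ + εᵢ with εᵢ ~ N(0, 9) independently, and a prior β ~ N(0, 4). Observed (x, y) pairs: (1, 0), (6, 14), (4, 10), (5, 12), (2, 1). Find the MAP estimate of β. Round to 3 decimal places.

log p(β | y) = −Σ(yᵢ − βxᵢ)²/(2·9) − β²/(2·4) + const.
Setting the derivative to zero: Σxᵢ(yᵢ − βxᵢ)/9 − β/4 = 0, so β = Σxᵢyᵢ / (Σxᵢ² + σ²/τ²).
Σxᵢyᵢ = 1·0 + 6·14 + 4·10 + 5·12 + 2·1 = 186; Σxᵢ² = 82; σ²/τ² = 2.25.
β̂_MAP = 186 / (82 + 2.25) = 186/84.25 ≈ 2.208.

β̂_MAP = 2.208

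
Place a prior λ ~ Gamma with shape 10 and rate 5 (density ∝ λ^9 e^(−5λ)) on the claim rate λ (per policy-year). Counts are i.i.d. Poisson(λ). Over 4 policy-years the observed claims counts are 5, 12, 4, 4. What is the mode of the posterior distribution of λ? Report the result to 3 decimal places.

λ̂_MAP = 3.778

Σxᵢ = 5+12+4+4 = 25, with n = 4.
Posterior ∝ λ^9e^(−5λ) · λ^25e^(−4λ) = λ^34e^(−9λ), i.e. Gamma(shape=35, rate=9).
The mode of a Gamma(a, b) with a ≥ 1 (shape–rate) is (a−1)/b = 34/9 ≈ 3.778.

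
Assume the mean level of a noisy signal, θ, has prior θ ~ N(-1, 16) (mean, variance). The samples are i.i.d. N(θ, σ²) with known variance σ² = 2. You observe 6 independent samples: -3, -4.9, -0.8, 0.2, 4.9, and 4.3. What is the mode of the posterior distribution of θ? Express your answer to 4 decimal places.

θ̂_MAP = 0.0939

n = 6; x̄ = ((-3) + (-4.9) + (-0.8) + 0.2 + 4.9 + 4.3)/6 = 0.7/6 = 7/60 ≈ 0.1167.
For a Normal prior and Normal likelihood with known variance, the posterior is Normal; its mode equals its mean, the precision-weighted average.
Prior precision 1/σ₀² = 1/16 = 0.0625; data precision n/σ² = 6/2 = 3.
θ̂ = (0.0625·(-1) + 3·(7/60)) / (0.0625 + 3) = 0.2875/3.0625 = 23/245 ≈ 0.0939.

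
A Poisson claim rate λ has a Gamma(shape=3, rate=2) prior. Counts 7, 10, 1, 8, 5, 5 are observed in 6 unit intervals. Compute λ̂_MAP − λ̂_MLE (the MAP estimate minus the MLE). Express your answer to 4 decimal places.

Σxᵢ = 36. Posterior is Gamma(39, 8); MAP = (39−1)/8 = 38/8 ≈ 4.75000.
MLE = x̄ = 36/6 ≈ 6.00000.
Difference = 38/8 − 36/6 = -5/4 ≈ -1.2500.

MAP − MLE = -1.2500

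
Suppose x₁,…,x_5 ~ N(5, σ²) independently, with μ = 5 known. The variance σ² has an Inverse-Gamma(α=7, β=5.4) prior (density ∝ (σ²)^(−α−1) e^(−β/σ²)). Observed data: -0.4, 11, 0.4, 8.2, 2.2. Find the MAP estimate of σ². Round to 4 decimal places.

Sum of squared deviations about the known mean: SS = (-0.4−5)² + (11−5)² + (0.4−5)² + (8.2−5)² + (2.2−5)² = 104.4.
The Normal likelihood contributes (σ²)^(−n/2) exp(−SS/(2σ²)), so the posterior is Inverse-Gamma(α + n/2, β + SS/2) = Inverse-Gamma(9.5, 57.6).
The mode of Inverse-Gamma(a, b) is b/(a+1) = 57.6/10.5 ≈ 5.4857.

σ̂²_MAP = 5.4857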